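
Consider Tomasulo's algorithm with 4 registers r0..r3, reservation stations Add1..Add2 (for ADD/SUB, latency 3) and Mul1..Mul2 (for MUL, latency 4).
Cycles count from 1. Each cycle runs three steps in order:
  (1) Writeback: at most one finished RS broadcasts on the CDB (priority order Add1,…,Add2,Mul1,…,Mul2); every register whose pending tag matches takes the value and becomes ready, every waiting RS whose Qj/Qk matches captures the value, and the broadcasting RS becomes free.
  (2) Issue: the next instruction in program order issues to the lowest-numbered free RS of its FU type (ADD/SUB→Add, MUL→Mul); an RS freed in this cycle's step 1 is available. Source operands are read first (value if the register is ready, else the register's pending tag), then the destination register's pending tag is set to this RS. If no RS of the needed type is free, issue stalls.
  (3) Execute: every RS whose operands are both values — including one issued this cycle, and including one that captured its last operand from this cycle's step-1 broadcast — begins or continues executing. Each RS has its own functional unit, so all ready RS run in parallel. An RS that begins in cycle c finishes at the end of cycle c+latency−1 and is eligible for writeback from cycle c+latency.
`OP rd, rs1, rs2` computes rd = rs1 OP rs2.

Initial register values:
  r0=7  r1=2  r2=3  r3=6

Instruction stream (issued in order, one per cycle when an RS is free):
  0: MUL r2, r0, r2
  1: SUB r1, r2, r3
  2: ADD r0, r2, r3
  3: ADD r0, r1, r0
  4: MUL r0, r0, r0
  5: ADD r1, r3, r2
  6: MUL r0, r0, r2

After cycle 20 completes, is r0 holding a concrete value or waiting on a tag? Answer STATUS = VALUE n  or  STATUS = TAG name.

STATUS = VALUE 37044

c1: issue MUL r2<-Mul1 | r0:7,r1:2,r2:Mul1,r3:6
c2: issue SUB r1<-Add1 | r0:7,r1:Add1,r2:Mul1,r3:6
c3: issue ADD r0<-Add2 | r0:Add2,r1:Add1,r2:Mul1,r3:6
c4: stall | r0:Add2,r1:Add1,r2:Mul1,r3:6
c5: CDB Mul1=21; stall | r0:Add2,r1:Add1,r2:21,r3:6
c6: stall | r0:Add2,r1:Add1,r2:21,r3:6
c7: stall | r0:Add2,r1:Add1,r2:21,r3:6
c8: CDB Add1=15; issue ADD r0<-Add1 | r0:Add1,r1:15,r2:21,r3:6
c9: CDB Add2=27; issue MUL r0<-Mul1 | r0:Mul1,r1:15,r2:21,r3:6
c10: issue ADD r1<-Add2 | r0:Mul1,r1:Add2,r2:21,r3:6
c11: issue MUL r0<-Mul2 | r0:Mul2,r1:Add2,r2:21,r3:6
c12: CDB Add1=42 | r0:Mul2,r1:Add2,r2:21,r3:6
c13: CDB Add2=27 | r0:Mul2,r1:27,r2:21,r3:6
c14: - | r0:Mul2,r1:27,r2:21,r3:6
c15: - | r0:Mul2,r1:27,r2:21,r3:6
c16: CDB Mul1=1764 | r0:Mul2,r1:27,r2:21,r3:6
c17: - | r0:Mul2,r1:27,r2:21,r3:6
c18: - | r0:Mul2,r1:27,r2:21,r3:6
c19: - | r0:Mul2,r1:27,r2:21,r3:6
c20: CDB Mul2=37044 | r0:37044,r1:27,r2:21,r3:6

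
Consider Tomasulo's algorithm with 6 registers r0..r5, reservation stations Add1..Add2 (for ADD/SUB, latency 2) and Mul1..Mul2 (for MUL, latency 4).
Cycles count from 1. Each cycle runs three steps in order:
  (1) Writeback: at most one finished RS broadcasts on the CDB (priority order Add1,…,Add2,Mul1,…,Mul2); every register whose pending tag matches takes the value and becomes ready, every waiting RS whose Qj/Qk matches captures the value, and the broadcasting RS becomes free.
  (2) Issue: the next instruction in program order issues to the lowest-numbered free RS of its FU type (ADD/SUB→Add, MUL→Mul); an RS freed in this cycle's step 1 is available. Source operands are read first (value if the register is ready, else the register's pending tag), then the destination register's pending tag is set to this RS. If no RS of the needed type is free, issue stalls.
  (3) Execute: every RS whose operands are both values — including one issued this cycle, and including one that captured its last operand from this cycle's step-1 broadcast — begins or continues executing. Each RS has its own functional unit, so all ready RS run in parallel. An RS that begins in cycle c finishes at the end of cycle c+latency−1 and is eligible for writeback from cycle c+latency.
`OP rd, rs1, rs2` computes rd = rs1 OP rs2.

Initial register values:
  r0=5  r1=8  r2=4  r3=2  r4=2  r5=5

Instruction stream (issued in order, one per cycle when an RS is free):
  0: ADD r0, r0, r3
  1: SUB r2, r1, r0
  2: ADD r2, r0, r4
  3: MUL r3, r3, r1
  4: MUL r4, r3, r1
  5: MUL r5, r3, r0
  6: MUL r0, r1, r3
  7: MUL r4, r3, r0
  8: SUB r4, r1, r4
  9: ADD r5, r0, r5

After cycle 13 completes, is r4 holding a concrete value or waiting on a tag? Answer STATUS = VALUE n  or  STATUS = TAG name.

c1: issue ADD r0<-Add1 | r0:Add1,r1:8,r2:4,r3:2,r4:2,r5:5
c2: issue SUB r2<-Add2 | r0:Add1,r1:8,r2:Add2,r3:2,r4:2,r5:5
c3: CDB Add1=7; issue ADD r2<-Add1 | r0:7,r1:8,r2:Add1,r3:2,r4:2,r5:5
c4: issue MUL r3<-Mul1 | r0:7,r1:8,r2:Add1,r3:Mul1,r4:2,r5:5
c5: CDB Add1=9; issue MUL r4<-Mul2 | r0:7,r1:8,r2:9,r3:Mul1,r4:Mul2,r5:5
c6: CDB Add2=1; stall | r0:7,r1:8,r2:9,r3:Mul1,r4:Mul2,r5:5
c7: stall | r0:7,r1:8,r2:9,r3:Mul1,r4:Mul2,r5:5
c8: CDB Mul1=16; issue MUL r5<-Mul1 | r0:7,r1:8,r2:9,r3:16,r4:Mul2,r5:Mul1
c9: stall | r0:7,r1:8,r2:9,r3:16,r4:Mul2,r5:Mul1
c10: stall | r0:7,r1:8,r2:9,r3:16,r4:Mul2,r5:Mul1
c11: stall | r0:7,r1:8,r2:9,r3:16,r4:Mul2,r5:Mul1
c12: CDB Mul1=112; issue MUL r0<-Mul1 | r0:Mul1,r1:8,r2:9,r3:16,r4:Mul2,r5:112
c13: CDB Mul2=128; issue MUL r4<-Mul2 | r0:Mul1,r1:8,r2:9,r3:16,r4:Mul2,r5:112

STATUS = TAG Mul2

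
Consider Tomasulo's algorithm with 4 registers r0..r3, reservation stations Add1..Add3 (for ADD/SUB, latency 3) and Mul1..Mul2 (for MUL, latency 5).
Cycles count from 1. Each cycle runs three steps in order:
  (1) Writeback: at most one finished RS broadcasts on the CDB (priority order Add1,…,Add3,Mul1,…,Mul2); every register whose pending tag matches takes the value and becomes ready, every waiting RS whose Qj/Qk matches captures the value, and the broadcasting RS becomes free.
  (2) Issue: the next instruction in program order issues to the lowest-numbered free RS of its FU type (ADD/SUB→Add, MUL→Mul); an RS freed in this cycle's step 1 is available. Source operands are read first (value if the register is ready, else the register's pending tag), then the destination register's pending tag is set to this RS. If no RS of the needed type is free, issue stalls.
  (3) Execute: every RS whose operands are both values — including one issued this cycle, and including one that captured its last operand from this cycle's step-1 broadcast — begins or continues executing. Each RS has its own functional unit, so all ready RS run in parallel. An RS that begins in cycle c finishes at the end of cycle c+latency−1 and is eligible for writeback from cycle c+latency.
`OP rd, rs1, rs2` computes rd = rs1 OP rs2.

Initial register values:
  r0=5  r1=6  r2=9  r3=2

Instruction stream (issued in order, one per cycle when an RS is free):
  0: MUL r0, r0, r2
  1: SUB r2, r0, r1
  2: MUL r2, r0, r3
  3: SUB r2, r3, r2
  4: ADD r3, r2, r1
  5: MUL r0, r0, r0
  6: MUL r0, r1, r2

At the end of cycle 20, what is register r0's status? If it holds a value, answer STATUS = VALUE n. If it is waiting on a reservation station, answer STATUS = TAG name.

STATUS = VALUE -528

  c1: issue MUL r0<-Mul1  regs: r0:Mul1,r1:6,r2:9,r3:2
  c2: issue SUB r2<-Add1  regs: r0:Mul1,r1:6,r2:Add1,r3:2
  c3: issue MUL r2<-Mul2  regs: r0:Mul1,r1:6,r2:Mul2,r3:2
  c4: issue SUB r2<-Add2  regs: r0:Mul1,r1:6,r2:Add2,r3:2
  c5: issue ADD r3<-Add3  regs: r0:Mul1,r1:6,r2:Add2,r3:Add3
  c6: CDB Mul1=45; issue MUL r0<-Mul1  regs: r0:Mul1,r1:6,r2:Add2,r3:Add3
  c7: stall  regs: r0:Mul1,r1:6,r2:Add2,r3:Add3
  c8: stall  regs: r0:Mul1,r1:6,r2:Add2,r3:Add3
  c9: CDB Add1=39; stall  regs: r0:Mul1,r1:6,r2:Add2,r3:Add3
  c10: stall  regs: r0:Mul1,r1:6,r2:Add2,r3:Add3
  c11: CDB Mul1=2025; issue MUL r0<-Mul1  regs: r0:Mul1,r1:6,r2:Add2,r3:Add3
  c12: CDB Mul2=90  regs: r0:Mul1,r1:6,r2:Add2,r3:Add3
  c13: -  regs: r0:Mul1,r1:6,r2:Add2,r3:Add3
  c14: -  regs: r0:Mul1,r1:6,r2:Add2,r3:Add3
  c15: CDB Add2=-88  regs: r0:Mul1,r1:6,r2:-88,r3:Add3
  c16: -  regs: r0:Mul1,r1:6,r2:-88,r3:Add3
  c17: -  regs: r0:Mul1,r1:6,r2:-88,r3:Add3
  c18: CDB Add3=-82  regs: r0:Mul1,r1:6,r2:-88,r3:-82
  c19: -  regs: r0:Mul1,r1:6,r2:-88,r3:-82
  c20: CDB Mul1=-528  regs: r0:-528,r1:6,r2:-88,r3:-82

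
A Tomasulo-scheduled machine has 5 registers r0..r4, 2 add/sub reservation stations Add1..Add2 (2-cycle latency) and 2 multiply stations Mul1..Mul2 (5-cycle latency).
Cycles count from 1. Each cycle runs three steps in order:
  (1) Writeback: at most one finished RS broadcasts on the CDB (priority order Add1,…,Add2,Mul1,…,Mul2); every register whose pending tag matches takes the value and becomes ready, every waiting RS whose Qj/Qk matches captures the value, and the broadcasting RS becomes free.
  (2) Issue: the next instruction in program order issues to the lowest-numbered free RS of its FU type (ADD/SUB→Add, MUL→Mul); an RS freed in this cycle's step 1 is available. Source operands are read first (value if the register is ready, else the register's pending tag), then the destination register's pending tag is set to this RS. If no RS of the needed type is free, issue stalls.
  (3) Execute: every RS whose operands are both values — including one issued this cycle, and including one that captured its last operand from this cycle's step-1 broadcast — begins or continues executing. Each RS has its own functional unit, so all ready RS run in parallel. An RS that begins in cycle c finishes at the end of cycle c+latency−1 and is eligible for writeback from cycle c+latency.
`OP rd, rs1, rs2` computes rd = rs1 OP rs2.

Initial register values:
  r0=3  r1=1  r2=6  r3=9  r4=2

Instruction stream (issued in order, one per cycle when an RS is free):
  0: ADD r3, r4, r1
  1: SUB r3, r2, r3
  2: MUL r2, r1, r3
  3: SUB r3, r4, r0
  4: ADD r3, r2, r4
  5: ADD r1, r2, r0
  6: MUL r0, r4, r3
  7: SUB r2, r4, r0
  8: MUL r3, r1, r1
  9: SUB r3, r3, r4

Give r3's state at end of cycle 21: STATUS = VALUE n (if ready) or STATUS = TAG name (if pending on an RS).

STATUS = VALUE 34

c1: issue ADD r3<-Add1 | r0:3,r1:1,r2:6,r3:Add1,r4:2
c2: issue SUB r3<-Add2 | r0:3,r1:1,r2:6,r3:Add2,r4:2
c3: CDB Add1=3; issue MUL r2<-Mul1 | r0:3,r1:1,r2:Mul1,r3:Add2,r4:2
c4: issue SUB r3<-Add1 | r0:3,r1:1,r2:Mul1,r3:Add1,r4:2
c5: CDB Add2=3; issue ADD r3<-Add2 | r0:3,r1:1,r2:Mul1,r3:Add2,r4:2
c6: CDB Add1=-1; issue ADD r1<-Add1 | r0:3,r1:Add1,r2:Mul1,r3:Add2,r4:2
c7: issue MUL r0<-Mul2 | r0:Mul2,r1:Add1,r2:Mul1,r3:Add2,r4:2
c8: stall | r0:Mul2,r1:Add1,r2:Mul1,r3:Add2,r4:2
c9: stall | r0:Mul2,r1:Add1,r2:Mul1,r3:Add2,r4:2
c10: CDB Mul1=3; stall | r0:Mul2,r1:Add1,r2:3,r3:Add2,r4:2
c11: stall | r0:Mul2,r1:Add1,r2:3,r3:Add2,r4:2
c12: CDB Add1=6; issue SUB r2<-Add1 | r0:Mul2,r1:6,r2:Add1,r3:Add2,r4:2
c13: CDB Add2=5; issue MUL r3<-Mul1 | r0:Mul2,r1:6,r2:Add1,r3:Mul1,r4:2
c14: issue SUB r3<-Add2 | r0:Mul2,r1:6,r2:Add1,r3:Add2,r4:2
c15: - | r0:Mul2,r1:6,r2:Add1,r3:Add2,r4:2
c16: - | r0:Mul2,r1:6,r2:Add1,r3:Add2,r4:2
c17: - | r0:Mul2,r1:6,r2:Add1,r3:Add2,r4:2
c18: CDB Mul1=36 | r0:Mul2,r1:6,r2:Add1,r3:Add2,r4:2
c19: CDB Mul2=10 | r0:10,r1:6,r2:Add1,r3:Add2,r4:2
c20: CDB Add2=34 | r0:10,r1:6,r2:Add1,r3:34,r4:2
c21: CDB Add1=-8 | r0:10,r1:6,r2:-8,r3:34,r4:2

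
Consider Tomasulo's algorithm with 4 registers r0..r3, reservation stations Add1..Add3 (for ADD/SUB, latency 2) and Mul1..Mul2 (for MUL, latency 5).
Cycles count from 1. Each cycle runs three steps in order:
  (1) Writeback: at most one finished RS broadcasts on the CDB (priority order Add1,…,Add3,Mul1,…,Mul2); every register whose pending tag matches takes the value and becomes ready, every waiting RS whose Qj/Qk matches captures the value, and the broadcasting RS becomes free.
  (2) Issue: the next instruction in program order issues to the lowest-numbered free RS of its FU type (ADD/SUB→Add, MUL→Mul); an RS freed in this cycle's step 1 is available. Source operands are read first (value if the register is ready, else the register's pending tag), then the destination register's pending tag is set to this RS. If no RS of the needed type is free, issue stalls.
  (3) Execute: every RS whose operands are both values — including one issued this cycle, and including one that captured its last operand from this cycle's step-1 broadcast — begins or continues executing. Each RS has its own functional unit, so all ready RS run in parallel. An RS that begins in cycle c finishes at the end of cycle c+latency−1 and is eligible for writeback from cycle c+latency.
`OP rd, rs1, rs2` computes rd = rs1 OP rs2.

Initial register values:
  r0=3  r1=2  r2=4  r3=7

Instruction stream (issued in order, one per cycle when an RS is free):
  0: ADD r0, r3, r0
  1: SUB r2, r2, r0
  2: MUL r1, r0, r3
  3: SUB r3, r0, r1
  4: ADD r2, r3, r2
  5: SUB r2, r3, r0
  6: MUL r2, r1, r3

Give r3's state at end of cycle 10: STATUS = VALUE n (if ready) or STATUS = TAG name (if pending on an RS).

c1: issue ADD r0<-Add1 | r0:Add1,r1:2,r2:4,r3:7
c2: issue SUB r2<-Add2 | r0:Add1,r1:2,r2:Add2,r3:7
c3: CDB Add1=10; issue MUL r1<-Mul1 | r0:10,r1:Mul1,r2:Add2,r3:7
c4: issue SUB r3<-Add1 | r0:10,r1:Mul1,r2:Add2,r3:Add1
c5: CDB Add2=-6; issue ADD r2<-Add2 | r0:10,r1:Mul1,r2:Add2,r3:Add1
c6: issue SUB r2<-Add3 | r0:10,r1:Mul1,r2:Add3,r3:Add1
c7: issue MUL r2<-Mul2 | r0:10,r1:Mul1,r2:Mul2,r3:Add1
c8: CDB Mul1=70 | r0:10,r1:70,r2:Mul2,r3:Add1
c9: - | r0:10,r1:70,r2:Mul2,r3:Add1
c10: CDB Add1=-60 | r0:10,r1:70,r2:Mul2,r3:-60

STATUS = VALUE -60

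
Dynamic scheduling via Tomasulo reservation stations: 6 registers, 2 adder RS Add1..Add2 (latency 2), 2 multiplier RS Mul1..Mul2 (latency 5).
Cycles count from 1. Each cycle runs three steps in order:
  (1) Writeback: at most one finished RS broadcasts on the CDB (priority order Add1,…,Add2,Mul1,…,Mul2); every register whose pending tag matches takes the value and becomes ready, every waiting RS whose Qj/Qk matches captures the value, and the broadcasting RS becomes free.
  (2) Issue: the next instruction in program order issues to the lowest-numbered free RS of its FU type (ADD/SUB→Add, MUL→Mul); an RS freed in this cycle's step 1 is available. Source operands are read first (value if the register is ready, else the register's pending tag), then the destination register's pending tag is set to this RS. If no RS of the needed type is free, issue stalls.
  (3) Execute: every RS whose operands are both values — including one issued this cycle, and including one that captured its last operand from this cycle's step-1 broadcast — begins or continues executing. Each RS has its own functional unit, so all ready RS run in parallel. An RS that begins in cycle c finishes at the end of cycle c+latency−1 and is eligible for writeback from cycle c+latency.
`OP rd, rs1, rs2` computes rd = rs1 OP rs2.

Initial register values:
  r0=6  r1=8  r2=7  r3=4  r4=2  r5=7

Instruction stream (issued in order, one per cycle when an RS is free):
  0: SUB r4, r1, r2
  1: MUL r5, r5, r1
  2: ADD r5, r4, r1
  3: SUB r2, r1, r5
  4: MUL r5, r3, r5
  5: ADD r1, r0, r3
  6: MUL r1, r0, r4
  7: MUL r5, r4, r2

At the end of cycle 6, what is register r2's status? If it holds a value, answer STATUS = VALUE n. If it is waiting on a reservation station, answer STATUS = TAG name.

STATUS = TAG Add2

cycle 1: issue SUB r4<-Add1 // r0:6,r1:8,r2:7,r3:4,r4:Add1,r5:7
cycle 2: issue MUL r5<-Mul1 // r0:6,r1:8,r2:7,r3:4,r4:Add1,r5:Mul1
cycle 3: CDB Add1=1; issue ADD r5<-Add1 // r0:6,r1:8,r2:7,r3:4,r4:1,r5:Add1
cycle 4: issue SUB r2<-Add2 // r0:6,r1:8,r2:Add2,r3:4,r4:1,r5:Add1
cycle 5: CDB Add1=9; issue MUL r5<-Mul2 // r0:6,r1:8,r2:Add2,r3:4,r4:1,r5:Mul2
cycle 6: issue ADD r1<-Add1 // r0:6,r1:Add1,r2:Add2,r3:4,r4:1,r5:Mul2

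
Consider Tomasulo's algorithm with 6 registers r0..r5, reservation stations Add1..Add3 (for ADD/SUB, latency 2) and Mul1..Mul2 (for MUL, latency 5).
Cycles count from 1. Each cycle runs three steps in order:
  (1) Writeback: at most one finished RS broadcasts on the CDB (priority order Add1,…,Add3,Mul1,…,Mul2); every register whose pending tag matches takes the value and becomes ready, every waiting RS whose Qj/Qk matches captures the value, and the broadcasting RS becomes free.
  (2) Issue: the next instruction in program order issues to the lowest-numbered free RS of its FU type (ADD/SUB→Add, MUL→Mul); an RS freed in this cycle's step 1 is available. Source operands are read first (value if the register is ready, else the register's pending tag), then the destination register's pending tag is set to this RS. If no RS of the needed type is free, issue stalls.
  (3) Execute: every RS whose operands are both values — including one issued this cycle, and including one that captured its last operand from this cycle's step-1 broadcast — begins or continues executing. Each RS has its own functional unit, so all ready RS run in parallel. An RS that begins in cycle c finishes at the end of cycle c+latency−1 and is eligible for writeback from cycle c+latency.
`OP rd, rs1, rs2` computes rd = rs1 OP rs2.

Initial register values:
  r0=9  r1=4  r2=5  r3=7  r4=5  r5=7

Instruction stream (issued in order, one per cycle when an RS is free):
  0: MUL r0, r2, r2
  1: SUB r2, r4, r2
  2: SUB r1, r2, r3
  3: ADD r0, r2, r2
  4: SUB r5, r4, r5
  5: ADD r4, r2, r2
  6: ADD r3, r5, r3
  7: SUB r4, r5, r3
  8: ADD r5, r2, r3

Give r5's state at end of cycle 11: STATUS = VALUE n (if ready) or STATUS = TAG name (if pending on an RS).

STATUS = TAG Add3

cycle 1: issue MUL r0<-Mul1 // r0:Mul1,r1:4,r2:5,r3:7,r4:5,r5:7
cycle 2: issue SUB r2<-Add1 // r0:Mul1,r1:4,r2:Add1,r3:7,r4:5,r5:7
cycle 3: issue SUB r1<-Add2 // r0:Mul1,r1:Add2,r2:Add1,r3:7,r4:5,r5:7
cycle 4: CDB Add1=0; issue ADD r0<-Add1 // r0:Add1,r1:Add2,r2:0,r3:7,r4:5,r5:7
cycle 5: issue SUB r5<-Add3 // r0:Add1,r1:Add2,r2:0,r3:7,r4:5,r5:Add3
cycle 6: CDB Add1=0; issue ADD r4<-Add1 // r0:0,r1:Add2,r2:0,r3:7,r4:Add1,r5:Add3
cycle 7: CDB Add2=-7; issue ADD r3<-Add2 // r0:0,r1:-7,r2:0,r3:Add2,r4:Add1,r5:Add3
cycle 8: CDB Add1=0; issue SUB r4<-Add1 // r0:0,r1:-7,r2:0,r3:Add2,r4:Add1,r5:Add3
cycle 9: CDB Add3=-2; issue ADD r5<-Add3 // r0:0,r1:-7,r2:0,r3:Add2,r4:Add1,r5:Add3
cycle 10: CDB Mul1=25 // r0:0,r1:-7,r2:0,r3:Add2,r4:Add1,r5:Add3
cycle 11: CDB Add2=5 // r0:0,r1:-7,r2:0,r3:5,r4:Add1,r5:Add3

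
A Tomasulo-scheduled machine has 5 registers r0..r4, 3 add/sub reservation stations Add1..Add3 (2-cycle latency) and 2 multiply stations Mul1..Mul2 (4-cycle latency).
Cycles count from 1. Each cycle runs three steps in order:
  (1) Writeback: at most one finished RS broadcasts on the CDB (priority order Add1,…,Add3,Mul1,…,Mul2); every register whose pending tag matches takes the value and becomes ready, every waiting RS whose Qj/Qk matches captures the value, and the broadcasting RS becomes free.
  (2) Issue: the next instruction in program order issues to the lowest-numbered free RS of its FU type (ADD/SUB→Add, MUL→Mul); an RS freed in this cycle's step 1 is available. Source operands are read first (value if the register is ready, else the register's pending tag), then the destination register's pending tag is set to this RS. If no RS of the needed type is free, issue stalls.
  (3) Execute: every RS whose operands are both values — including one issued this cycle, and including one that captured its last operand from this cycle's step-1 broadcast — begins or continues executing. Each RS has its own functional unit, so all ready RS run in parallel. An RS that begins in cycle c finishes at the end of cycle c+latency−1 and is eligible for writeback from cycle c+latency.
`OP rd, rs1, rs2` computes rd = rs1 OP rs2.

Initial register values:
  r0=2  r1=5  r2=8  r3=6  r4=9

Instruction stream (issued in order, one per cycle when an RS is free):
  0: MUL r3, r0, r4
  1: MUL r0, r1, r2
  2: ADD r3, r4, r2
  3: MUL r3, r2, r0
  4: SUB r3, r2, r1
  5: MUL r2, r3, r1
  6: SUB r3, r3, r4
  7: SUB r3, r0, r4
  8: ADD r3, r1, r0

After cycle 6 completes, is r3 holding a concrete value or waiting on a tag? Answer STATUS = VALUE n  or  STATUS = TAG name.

STATUS = TAG Mul1

c1: issue MUL r3<-Mul1 | r0:2,r1:5,r2:8,r3:Mul1,r4:9
c2: issue MUL r0<-Mul2 | r0:Mul2,r1:5,r2:8,r3:Mul1,r4:9
c3: issue ADD r3<-Add1 | r0:Mul2,r1:5,r2:8,r3:Add1,r4:9
c4: stall | r0:Mul2,r1:5,r2:8,r3:Add1,r4:9
c5: CDB Add1=17; stall | r0:Mul2,r1:5,r2:8,r3:17,r4:9
c6: CDB Mul1=18; issue MUL r3<-Mul1 | r0:Mul2,r1:5,r2:8,r3:Mul1,r4:9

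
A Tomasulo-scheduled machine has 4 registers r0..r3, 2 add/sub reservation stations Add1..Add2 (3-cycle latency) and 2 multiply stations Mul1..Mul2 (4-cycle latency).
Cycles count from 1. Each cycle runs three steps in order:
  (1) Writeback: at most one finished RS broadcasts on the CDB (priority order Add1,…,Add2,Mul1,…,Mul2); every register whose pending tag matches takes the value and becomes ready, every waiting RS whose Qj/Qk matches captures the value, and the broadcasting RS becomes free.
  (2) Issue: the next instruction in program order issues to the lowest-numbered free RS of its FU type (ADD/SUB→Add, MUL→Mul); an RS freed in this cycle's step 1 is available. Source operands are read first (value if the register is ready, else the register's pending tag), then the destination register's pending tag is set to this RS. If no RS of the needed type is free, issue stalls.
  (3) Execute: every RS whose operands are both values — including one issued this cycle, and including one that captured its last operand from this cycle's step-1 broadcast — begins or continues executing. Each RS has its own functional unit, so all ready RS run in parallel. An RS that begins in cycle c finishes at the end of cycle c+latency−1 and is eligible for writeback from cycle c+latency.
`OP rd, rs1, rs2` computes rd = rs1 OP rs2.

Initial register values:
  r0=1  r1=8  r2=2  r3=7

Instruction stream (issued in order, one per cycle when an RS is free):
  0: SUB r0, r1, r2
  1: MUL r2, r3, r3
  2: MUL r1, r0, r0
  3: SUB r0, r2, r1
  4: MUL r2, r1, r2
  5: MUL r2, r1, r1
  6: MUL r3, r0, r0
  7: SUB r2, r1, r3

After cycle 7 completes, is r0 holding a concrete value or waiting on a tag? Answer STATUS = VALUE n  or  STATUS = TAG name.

c1: issue SUB r0<-Add1 | r0:Add1,r1:8,r2:2,r3:7
c2: issue MUL r2<-Mul1 | r0:Add1,r1:8,r2:Mul1,r3:7
c3: issue MUL r1<-Mul2 | r0:Add1,r1:Mul2,r2:Mul1,r3:7
c4: CDB Add1=6; issue SUB r0<-Add1 | r0:Add1,r1:Mul2,r2:Mul1,r3:7
c5: stall | r0:Add1,r1:Mul2,r2:Mul1,r3:7
c6: CDB Mul1=49; issue MUL r2<-Mul1 | r0:Add1,r1:Mul2,r2:Mul1,r3:7
c7: stall | r0:Add1,r1:Mul2,r2:Mul1,r3:7

STATUS = TAG Add1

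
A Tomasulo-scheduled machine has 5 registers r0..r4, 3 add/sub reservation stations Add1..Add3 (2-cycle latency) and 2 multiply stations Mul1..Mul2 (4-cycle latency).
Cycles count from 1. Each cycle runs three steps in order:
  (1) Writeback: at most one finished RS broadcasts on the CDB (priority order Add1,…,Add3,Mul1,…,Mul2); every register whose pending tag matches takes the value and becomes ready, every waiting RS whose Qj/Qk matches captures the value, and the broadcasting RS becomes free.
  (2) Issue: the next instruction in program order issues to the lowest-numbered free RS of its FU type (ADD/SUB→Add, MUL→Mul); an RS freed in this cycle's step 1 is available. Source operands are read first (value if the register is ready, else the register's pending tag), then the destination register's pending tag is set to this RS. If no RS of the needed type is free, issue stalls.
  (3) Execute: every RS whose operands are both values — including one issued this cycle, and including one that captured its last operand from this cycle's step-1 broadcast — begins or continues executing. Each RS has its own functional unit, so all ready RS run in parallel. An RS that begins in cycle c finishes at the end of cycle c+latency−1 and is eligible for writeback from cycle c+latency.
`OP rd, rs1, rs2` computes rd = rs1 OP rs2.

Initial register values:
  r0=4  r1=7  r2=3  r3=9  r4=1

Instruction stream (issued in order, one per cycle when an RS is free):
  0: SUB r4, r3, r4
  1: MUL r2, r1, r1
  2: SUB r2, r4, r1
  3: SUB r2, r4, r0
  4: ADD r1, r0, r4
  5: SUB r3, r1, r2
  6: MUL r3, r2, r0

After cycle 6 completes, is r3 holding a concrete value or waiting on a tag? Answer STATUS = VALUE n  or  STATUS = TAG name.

STATUS = TAG Add2

c1: issue SUB r4<-Add1 | r0:4,r1:7,r2:3,r3:9,r4:Add1
c2: issue MUL r2<-Mul1 | r0:4,r1:7,r2:Mul1,r3:9,r4:Add1
c3: CDB Add1=8; issue SUB r2<-Add1 | r0:4,r1:7,r2:Add1,r3:9,r4:8
c4: issue SUB r2<-Add2 | r0:4,r1:7,r2:Add2,r3:9,r4:8
c5: CDB Add1=1; issue ADD r1<-Add1 | r0:4,r1:Add1,r2:Add2,r3:9,r4:8
c6: CDB Add2=4; issue SUB r3<-Add2 | r0:4,r1:Add1,r2:4,r3:Add2,r4:8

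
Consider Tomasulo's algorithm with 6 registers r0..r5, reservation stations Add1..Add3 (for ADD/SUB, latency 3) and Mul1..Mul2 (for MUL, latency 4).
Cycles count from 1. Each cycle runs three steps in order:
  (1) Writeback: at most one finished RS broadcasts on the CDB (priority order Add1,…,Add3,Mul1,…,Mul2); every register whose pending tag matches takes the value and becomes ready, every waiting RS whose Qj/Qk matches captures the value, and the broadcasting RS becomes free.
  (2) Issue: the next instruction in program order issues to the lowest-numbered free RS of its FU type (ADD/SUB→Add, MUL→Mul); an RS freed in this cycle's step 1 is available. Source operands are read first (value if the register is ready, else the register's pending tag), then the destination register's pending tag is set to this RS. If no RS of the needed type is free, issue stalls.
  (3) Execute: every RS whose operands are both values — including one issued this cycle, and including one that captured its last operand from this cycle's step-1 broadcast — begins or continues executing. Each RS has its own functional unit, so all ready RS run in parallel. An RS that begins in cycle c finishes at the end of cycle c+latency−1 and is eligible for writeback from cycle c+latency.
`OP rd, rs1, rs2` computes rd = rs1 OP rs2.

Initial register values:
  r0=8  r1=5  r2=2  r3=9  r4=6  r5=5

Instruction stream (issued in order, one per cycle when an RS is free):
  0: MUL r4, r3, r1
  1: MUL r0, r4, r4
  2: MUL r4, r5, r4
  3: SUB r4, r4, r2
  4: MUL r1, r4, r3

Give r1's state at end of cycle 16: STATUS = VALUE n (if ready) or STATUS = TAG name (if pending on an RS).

  c1: issue MUL r4<-Mul1  regs: r0:8,r1:5,r2:2,r3:9,r4:Mul1,r5:5
  c2: issue MUL r0<-Mul2  regs: r0:Mul2,r1:5,r2:2,r3:9,r4:Mul1,r5:5
  c3: stall  regs: r0:Mul2,r1:5,r2:2,r3:9,r4:Mul1,r5:5
  c4: stall  regs: r0:Mul2,r1:5,r2:2,r3:9,r4:Mul1,r5:5
  c5: CDB Mul1=45; issue MUL r4<-Mul1  regs: r0:Mul2,r1:5,r2:2,r3:9,r4:Mul1,r5:5
  c6: issue SUB r4<-Add1  regs: r0:Mul2,r1:5,r2:2,r3:9,r4:Add1,r5:5
  c7: stall  regs: r0:Mul2,r1:5,r2:2,r3:9,r4:Add1,r5:5
  c8: stall  regs: r0:Mul2,r1:5,r2:2,r3:9,r4:Add1,r5:5
  c9: CDB Mul1=225; issue MUL r1<-Mul1  regs: r0:Mul2,r1:Mul1,r2:2,r3:9,r4:Add1,r5:5
  c10: CDB Mul2=2025  regs: r0:2025,r1:Mul1,r2:2,r3:9,r4:Add1,r5:5
  c11: -  regs: r0:2025,r1:Mul1,r2:2,r3:9,r4:Add1,r5:5
  c12: CDB Add1=223  regs: r0:2025,r1:Mul1,r2:2,r3:9,r4:223,r5:5
  c13: -  regs: r0:2025,r1:Mul1,r2:2,r3:9,r4:223,r5:5
  c14: -  regs: r0:2025,r1:Mul1,r2:2,r3:9,r4:223,r5:5
  c15: -  regs: r0:2025,r1:Mul1,r2:2,r3:9,r4:223,r5:5
  c16: CDB Mul1=2007  regs: r0:2025,r1:2007,r2:2,r3:9,r4:223,r5:5

STATUS = VALUE 2007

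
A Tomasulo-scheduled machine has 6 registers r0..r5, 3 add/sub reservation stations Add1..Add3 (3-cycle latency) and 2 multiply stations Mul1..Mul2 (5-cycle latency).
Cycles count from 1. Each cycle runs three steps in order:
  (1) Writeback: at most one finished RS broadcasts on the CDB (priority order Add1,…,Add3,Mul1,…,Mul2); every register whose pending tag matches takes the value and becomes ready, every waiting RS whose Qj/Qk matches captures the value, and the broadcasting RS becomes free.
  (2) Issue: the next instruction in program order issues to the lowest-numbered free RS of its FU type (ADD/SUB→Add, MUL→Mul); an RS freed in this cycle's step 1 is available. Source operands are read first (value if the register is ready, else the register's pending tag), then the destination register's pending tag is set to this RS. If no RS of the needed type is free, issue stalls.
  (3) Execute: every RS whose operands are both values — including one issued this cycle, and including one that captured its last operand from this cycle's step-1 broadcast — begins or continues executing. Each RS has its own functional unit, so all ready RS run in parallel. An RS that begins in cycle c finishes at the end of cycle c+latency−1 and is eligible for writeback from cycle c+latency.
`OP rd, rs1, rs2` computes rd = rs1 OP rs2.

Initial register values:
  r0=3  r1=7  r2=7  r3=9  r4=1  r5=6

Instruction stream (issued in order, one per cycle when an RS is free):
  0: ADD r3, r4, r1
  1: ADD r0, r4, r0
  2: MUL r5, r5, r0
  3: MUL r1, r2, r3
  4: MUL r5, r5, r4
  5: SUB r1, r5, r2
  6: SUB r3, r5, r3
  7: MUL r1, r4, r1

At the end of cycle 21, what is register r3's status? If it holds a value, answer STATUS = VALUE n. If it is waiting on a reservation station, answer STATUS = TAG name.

c1: issue ADD r3<-Add1 | r0:3,r1:7,r2:7,r3:Add1,r4:1,r5:6
c2: issue ADD r0<-Add2 | r0:Add2,r1:7,r2:7,r3:Add1,r4:1,r5:6
c3: issue MUL r5<-Mul1 | r0:Add2,r1:7,r2:7,r3:Add1,r4:1,r5:Mul1
c4: CDB Add1=8; issue MUL r1<-Mul2 | r0:Add2,r1:Mul2,r2:7,r3:8,r4:1,r5:Mul1
c5: CDB Add2=4; stall | r0:4,r1:Mul2,r2:7,r3:8,r4:1,r5:Mul1
c6: stall | r0:4,r1:Mul2,r2:7,r3:8,r4:1,r5:Mul1
c7: stall | r0:4,r1:Mul2,r2:7,r3:8,r4:1,r5:Mul1
c8: stall | r0:4,r1:Mul2,r2:7,r3:8,r4:1,r5:Mul1
c9: CDB Mul2=56; issue MUL r5<-Mul2 | r0:4,r1:56,r2:7,r3:8,r4:1,r5:Mul2
c10: CDB Mul1=24; issue SUB r1<-Add1 | r0:4,r1:Add1,r2:7,r3:8,r4:1,r5:Mul2
c11: issue SUB r3<-Add2 | r0:4,r1:Add1,r2:7,r3:Add2,r4:1,r5:Mul2
c12: issue MUL r1<-Mul1 | r0:4,r1:Mul1,r2:7,r3:Add2,r4:1,r5:Mul2
c13: - | r0:4,r1:Mul1,r2:7,r3:Add2,r4:1,r5:Mul2
c14: - | r0:4,r1:Mul1,r2:7,r3:Add2,r4:1,r5:Mul2
c15: CDB Mul2=24 | r0:4,r1:Mul1,r2:7,r3:Add2,r4:1,r5:24
c16: - | r0:4,r1:Mul1,r2:7,r3:Add2,r4:1,r5:24
c17: - | r0:4,r1:Mul1,r2:7,r3:Add2,r4:1,r5:24
c18: CDB Add1=17 | r0:4,r1:Mul1,r2:7,r3:Add2,r4:1,r5:24
c19: CDB Add2=16 | r0:4,r1:Mul1,r2:7,r3:16,r4:1,r5:24
c20: - | r0:4,r1:Mul1,r2:7,r3:16,r4:1,r5:24
c21: - | r0:4,r1:Mul1,r2:7,r3:16,r4:1,r5:24

STATUS = VALUE 16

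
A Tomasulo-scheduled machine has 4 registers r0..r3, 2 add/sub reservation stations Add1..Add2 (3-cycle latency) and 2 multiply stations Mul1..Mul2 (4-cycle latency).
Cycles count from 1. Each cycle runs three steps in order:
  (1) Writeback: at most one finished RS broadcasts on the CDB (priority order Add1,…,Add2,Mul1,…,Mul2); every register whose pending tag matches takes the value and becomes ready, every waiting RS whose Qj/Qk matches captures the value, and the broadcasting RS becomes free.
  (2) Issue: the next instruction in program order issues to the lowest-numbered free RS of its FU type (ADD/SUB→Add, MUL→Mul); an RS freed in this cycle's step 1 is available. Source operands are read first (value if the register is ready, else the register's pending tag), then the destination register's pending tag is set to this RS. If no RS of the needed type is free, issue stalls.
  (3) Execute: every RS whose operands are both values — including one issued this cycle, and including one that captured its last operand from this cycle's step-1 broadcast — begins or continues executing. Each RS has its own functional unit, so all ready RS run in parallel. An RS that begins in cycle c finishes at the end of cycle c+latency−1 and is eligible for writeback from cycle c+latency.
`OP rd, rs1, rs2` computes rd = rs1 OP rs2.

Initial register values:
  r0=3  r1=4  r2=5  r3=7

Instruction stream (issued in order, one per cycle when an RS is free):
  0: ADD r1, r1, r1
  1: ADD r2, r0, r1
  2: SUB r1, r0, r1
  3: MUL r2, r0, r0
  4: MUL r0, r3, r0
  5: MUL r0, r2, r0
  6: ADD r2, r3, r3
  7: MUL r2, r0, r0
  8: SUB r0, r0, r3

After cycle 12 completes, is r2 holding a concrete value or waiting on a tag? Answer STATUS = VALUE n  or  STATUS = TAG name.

cycle 1: issue ADD r1<-Add1 // r0:3,r1:Add1,r2:5,r3:7
cycle 2: issue ADD r2<-Add2 // r0:3,r1:Add1,r2:Add2,r3:7
cycle 3: stall // r0:3,r1:Add1,r2:Add2,r3:7
cycle 4: CDB Add1=8; issue SUB r1<-Add1 // r0:3,r1:Add1,r2:Add2,r3:7
cycle 5: issue MUL r2<-Mul1 // r0:3,r1:Add1,r2:Mul1,r3:7
cycle 6: issue MUL r0<-Mul2 // r0:Mul2,r1:Add1,r2:Mul1,r3:7
cycle 7: CDB Add1=-5; stall // r0:Mul2,r1:-5,r2:Mul1,r3:7
cycle 8: CDB Add2=11; stall // r0:Mul2,r1:-5,r2:Mul1,r3:7
cycle 9: CDB Mul1=9; issue MUL r0<-Mul1 // r0:Mul1,r1:-5,r2:9,r3:7
cycle 10: CDB Mul2=21; issue ADD r2<-Add1 // r0:Mul1,r1:-5,r2:Add1,r3:7
cycle 11: issue MUL r2<-Mul2 // r0:Mul1,r1:-5,r2:Mul2,r3:7
cycle 12: issue SUB r0<-Add2 // r0:Add2,r1:-5,r2:Mul2,r3:7

STATUS = TAG Mul2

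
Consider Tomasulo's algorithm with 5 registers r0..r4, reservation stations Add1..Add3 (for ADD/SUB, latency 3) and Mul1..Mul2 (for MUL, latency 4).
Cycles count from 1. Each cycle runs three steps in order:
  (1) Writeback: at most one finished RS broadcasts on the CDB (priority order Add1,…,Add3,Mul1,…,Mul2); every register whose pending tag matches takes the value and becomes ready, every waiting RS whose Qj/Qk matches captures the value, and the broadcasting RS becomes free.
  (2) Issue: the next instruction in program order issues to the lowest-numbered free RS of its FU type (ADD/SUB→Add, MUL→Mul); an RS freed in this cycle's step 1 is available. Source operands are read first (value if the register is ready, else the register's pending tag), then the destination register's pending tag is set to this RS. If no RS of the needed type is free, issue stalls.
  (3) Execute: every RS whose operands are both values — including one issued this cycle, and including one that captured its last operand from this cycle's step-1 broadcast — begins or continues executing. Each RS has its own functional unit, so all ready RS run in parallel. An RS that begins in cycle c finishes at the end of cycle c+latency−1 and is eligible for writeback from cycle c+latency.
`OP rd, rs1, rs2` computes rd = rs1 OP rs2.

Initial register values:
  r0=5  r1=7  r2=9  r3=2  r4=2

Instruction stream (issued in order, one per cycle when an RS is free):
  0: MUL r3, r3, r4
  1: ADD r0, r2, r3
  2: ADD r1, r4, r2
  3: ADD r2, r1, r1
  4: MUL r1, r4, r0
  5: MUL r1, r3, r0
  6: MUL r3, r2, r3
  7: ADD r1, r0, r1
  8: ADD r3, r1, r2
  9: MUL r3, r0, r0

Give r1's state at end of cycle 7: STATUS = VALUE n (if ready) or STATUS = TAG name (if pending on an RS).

STATUS = TAG Mul2

cycle 1: issue MUL r3<-Mul1 // r0:5,r1:7,r2:9,r3:Mul1,r4:2
cycle 2: issue ADD r0<-Add1 // r0:Add1,r1:7,r2:9,r3:Mul1,r4:2
cycle 3: issue ADD r1<-Add2 // r0:Add1,r1:Add2,r2:9,r3:Mul1,r4:2
cycle 4: issue ADD r2<-Add3 // r0:Add1,r1:Add2,r2:Add3,r3:Mul1,r4:2
cycle 5: CDB Mul1=4; issue MUL r1<-Mul1 // r0:Add1,r1:Mul1,r2:Add3,r3:4,r4:2
cycle 6: CDB Add2=11; issue MUL r1<-Mul2 // r0:Add1,r1:Mul2,r2:Add3,r3:4,r4:2
cycle 7: stall // r0:Add1,r1:Mul2,r2:Add3,r3:4,r4:2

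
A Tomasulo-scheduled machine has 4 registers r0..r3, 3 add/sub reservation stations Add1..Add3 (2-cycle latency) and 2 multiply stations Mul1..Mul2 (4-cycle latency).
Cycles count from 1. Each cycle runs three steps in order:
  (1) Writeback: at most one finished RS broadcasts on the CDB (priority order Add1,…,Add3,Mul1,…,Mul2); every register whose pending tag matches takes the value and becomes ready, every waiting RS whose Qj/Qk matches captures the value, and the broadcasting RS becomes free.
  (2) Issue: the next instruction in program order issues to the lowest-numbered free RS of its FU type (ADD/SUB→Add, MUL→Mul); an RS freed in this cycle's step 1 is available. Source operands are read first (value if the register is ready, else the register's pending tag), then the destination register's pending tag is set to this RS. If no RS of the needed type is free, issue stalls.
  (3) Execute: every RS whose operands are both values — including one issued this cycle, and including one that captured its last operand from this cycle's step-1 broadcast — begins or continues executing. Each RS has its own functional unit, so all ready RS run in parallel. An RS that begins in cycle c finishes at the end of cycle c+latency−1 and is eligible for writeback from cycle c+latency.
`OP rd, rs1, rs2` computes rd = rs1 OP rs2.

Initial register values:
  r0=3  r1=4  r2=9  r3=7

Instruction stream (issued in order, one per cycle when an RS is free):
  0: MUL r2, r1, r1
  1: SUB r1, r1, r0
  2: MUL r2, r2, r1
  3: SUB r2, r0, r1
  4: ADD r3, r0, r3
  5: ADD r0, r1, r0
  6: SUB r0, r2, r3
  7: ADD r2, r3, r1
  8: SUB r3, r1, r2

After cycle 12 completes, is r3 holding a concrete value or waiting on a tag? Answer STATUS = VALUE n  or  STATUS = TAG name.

c1: issue MUL r2<-Mul1 | r0:3,r1:4,r2:Mul1,r3:7
c2: issue SUB r1<-Add1 | r0:3,r1:Add1,r2:Mul1,r3:7
c3: issue MUL r2<-Mul2 | r0:3,r1:Add1,r2:Mul2,r3:7
c4: CDB Add1=1; issue SUB r2<-Add1 | r0:3,r1:1,r2:Add1,r3:7
c5: CDB Mul1=16; issue ADD r3<-Add2 | r0:3,r1:1,r2:Add1,r3:Add2
c6: CDB Add1=2; issue ADD r0<-Add1 | r0:Add1,r1:1,r2:2,r3:Add2
c7: CDB Add2=10; issue SUB r0<-Add2 | r0:Add2,r1:1,r2:2,r3:10
c8: CDB Add1=4; issue ADD r2<-Add1 | r0:Add2,r1:1,r2:Add1,r3:10
c9: CDB Add2=-8; issue SUB r3<-Add2 | r0:-8,r1:1,r2:Add1,r3:Add2
c10: CDB Add1=11 | r0:-8,r1:1,r2:11,r3:Add2
c11: CDB Mul2=16 | r0:-8,r1:1,r2:11,r3:Add2
c12: CDB Add2=-10 | r0:-8,r1:1,r2:11,r3:-10

STATUS = VALUE -10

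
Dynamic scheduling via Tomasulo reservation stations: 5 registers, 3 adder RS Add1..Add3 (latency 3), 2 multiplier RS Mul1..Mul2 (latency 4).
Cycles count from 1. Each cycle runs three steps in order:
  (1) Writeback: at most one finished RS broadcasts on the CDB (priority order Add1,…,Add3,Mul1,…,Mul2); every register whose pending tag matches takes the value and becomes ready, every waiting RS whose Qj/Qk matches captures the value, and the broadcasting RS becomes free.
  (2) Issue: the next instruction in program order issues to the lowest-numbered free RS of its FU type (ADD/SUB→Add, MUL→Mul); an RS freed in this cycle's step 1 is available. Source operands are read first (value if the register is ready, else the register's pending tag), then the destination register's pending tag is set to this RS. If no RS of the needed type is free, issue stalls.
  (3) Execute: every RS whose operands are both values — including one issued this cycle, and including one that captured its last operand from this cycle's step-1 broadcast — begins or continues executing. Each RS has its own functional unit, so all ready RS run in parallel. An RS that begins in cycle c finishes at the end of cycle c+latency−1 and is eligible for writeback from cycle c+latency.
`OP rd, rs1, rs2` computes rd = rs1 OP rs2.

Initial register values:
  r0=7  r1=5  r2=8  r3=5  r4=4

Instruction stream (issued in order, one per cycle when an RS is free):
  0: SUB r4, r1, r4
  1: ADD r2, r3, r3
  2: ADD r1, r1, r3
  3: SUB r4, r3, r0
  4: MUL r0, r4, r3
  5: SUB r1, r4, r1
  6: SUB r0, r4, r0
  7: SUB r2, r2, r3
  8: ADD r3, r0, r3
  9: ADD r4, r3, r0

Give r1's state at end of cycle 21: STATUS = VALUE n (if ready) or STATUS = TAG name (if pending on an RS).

STATUS = VALUE -12

c1: issue SUB r4<-Add1 | r0:7,r1:5,r2:8,r3:5,r4:Add1
c2: issue ADD r2<-Add2 | r0:7,r1:5,r2:Add2,r3:5,r4:Add1
c3: issue ADD r1<-Add3 | r0:7,r1:Add3,r2:Add2,r3:5,r4:Add1
c4: CDB Add1=1; issue SUB r4<-Add1 | r0:7,r1:Add3,r2:Add2,r3:5,r4:Add1
c5: CDB Add2=10; issue MUL r0<-Mul1 | r0:Mul1,r1:Add3,r2:10,r3:5,r4:Add1
c6: CDB Add3=10; issue SUB r1<-Add2 | r0:Mul1,r1:Add2,r2:10,r3:5,r4:Add1
c7: CDB Add1=-2; issue SUB r0<-Add1 | r0:Add1,r1:Add2,r2:10,r3:5,r4:-2
c8: issue SUB r2<-Add3 | r0:Add1,r1:Add2,r2:Add3,r3:5,r4:-2
c9: stall | r0:Add1,r1:Add2,r2:Add3,r3:5,r4:-2
c10: CDB Add2=-12; issue ADD r3<-Add2 | r0:Add1,r1:-12,r2:Add3,r3:Add2,r4:-2
c11: CDB Add3=5; issue ADD r4<-Add3 | r0:Add1,r1:-12,r2:5,r3:Add2,r4:Add3
c12: CDB Mul1=-10 | r0:Add1,r1:-12,r2:5,r3:Add2,r4:Add3
c13: - | r0:Add1,r1:-12,r2:5,r3:Add2,r4:Add3
c14: - | r0:Add1,r1:-12,r2:5,r3:Add2,r4:Add3
c15: CDB Add1=8 | r0:8,r1:-12,r2:5,r3:Add2,r4:Add3
c16: - | r0:8,r1:-12,r2:5,r3:Add2,r4:Add3
c17: - | r0:8,r1:-12,r2:5,r3:Add2,r4:Add3
c18: CDB Add2=13 | r0:8,r1:-12,r2:5,r3:13,r4:Add3
c19: - | r0:8,r1:-12,r2:5,r3:13,r4:Add3
c20: - | r0:8,r1:-12,r2:5,r3:13,r4:Add3
c21: CDB Add3=21 | r0:8,r1:-12,r2:5,r3:13,r4:21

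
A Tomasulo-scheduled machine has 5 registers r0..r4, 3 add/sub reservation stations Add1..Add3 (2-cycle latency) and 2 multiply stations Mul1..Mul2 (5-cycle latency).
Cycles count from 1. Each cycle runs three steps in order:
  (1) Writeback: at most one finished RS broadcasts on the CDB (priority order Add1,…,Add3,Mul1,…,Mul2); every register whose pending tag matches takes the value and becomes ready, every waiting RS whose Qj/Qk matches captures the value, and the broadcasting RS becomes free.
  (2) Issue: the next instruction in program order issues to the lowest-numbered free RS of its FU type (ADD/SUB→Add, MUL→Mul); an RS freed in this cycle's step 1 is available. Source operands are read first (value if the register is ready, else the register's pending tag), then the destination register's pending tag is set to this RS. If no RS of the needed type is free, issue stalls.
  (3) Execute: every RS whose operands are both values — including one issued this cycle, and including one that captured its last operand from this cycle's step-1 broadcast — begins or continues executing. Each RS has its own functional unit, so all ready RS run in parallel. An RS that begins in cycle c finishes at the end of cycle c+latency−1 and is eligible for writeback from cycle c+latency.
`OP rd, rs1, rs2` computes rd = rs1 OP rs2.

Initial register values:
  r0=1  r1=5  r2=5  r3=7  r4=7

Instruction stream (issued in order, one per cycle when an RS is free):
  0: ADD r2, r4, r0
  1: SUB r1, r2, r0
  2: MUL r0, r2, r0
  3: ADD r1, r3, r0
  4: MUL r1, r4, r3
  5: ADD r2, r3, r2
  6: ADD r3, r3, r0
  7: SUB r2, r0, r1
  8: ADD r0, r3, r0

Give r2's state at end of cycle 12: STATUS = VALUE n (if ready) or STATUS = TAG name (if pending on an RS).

STATUS = VALUE -41

c1: issue ADD r2<-Add1 | r0:1,r1:5,r2:Add1,r3:7,r4:7
c2: issue SUB r1<-Add2 | r0:1,r1:Add2,r2:Add1,r3:7,r4:7
c3: CDB Add1=8; issue MUL r0<-Mul1 | r0:Mul1,r1:Add2,r2:8,r3:7,r4:7
c4: issue ADD r1<-Add1 | r0:Mul1,r1:Add1,r2:8,r3:7,r4:7
c5: CDB Add2=7; issue MUL r1<-Mul2 | r0:Mul1,r1:Mul2,r2:8,r3:7,r4:7
c6: issue ADD r2<-Add2 | r0:Mul1,r1:Mul2,r2:Add2,r3:7,r4:7
c7: issue ADD r3<-Add3 | r0:Mul1,r1:Mul2,r2:Add2,r3:Add3,r4:7
c8: CDB Add2=15; issue SUB r2<-Add2 | r0:Mul1,r1:Mul2,r2:Add2,r3:Add3,r4:7
c9: CDB Mul1=8; stall | r0:8,r1:Mul2,r2:Add2,r3:Add3,r4:7
c10: CDB Mul2=49; stall | r0:8,r1:49,r2:Add2,r3:Add3,r4:7
c11: CDB Add1=15; issue ADD r0<-Add1 | r0:Add1,r1:49,r2:Add2,r3:Add3,r4:7
c12: CDB Add2=-41 | r0:Add1,r1:49,r2:-41,r3:Add3,r4:7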